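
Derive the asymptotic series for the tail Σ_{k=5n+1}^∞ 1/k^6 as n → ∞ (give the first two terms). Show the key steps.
Σ_{k>5n} 1/k^6 = 1/(5 · (5n)^5) − 1/(2 · (5n)^6) + O(1/(5n)^7)

Compare to the integral: ∫_{5n}^∞ x^(−6) dx = [−x^(−5)/5]_{5n}^∞ = 1/((6−1)·(5n)^5). The Euler-Maclaurin correction adds −f(5n)/2 = −1/(2·(5n)^6). Euler-Maclaurin then gives
  Σ_{k>5n} 1/k^6 = ∫_{5n}^∞ dx/x^6 − 1/(2·(5n)^6) + O(1/(5n)^7).
(Equivalently this is ζ(6) − Σ_{k≤5n} 1/k^6.)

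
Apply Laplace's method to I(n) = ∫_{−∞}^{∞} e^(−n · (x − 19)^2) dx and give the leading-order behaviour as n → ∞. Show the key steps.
I(n) = sqrt(π/n)

Here φ(x) = (x − 19)^2 has its unique minimum at x* = 19 with φ(x*) = 0 and φ''(x*) = 2. Laplace's method gives
  I(n) ~ e^(−n φ(x*)) · sqrt(2π / (n · φ''(x*))) = sqrt(2π / (2n)) = sqrt(π/n).
This is exact: substituting u = (x − 19)·sqrt(n) gives I(n) = (1/sqrt(n)) ∫_{−∞}^{∞} e^(−u^2) du = sqrt(π/n).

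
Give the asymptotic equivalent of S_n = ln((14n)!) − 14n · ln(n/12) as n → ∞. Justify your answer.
S_n ~ 14n · (ln 168 − 1) + O(ln n)

Stirling: ln((14n)!) = 14n ln(14n) − 14n + O(ln n).
  S_n = 14n ln(14n) − 14n − 14n ln(n/12) + O(ln n)
      = 14n ln(14n) − 14n ln n + 14n ln 12 − 14n + O(ln n)
      = 14n ln 14 + 14n ln 12 − 14n + O(ln n)
      = 14n (ln 168 − 1) + O(ln n).
Numerically ln(168) − 1 ≈ 4.1240.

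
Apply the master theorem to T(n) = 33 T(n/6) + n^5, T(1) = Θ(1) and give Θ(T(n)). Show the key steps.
T(n) = Θ(n^5)

log_6 33 ≈ 1.951. f(n) = n^5 dominates n^(log_6 33) since 5 > 1.951, and the regularity condition a·f(n/b) = 33·(n/6)^5 = (33/7776)·n^5 ≤ c·f(n) holds with c = 33/7776 ≈ 0.00424 < 1. So this is Case 3: T(n) = Θ(f(n)) = Θ(n^5).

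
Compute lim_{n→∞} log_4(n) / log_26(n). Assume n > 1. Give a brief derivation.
lim = ln(26) / ln(4) = log_4(26)

Change of base: log_4(n) = ln n / ln 4 and log_26(n) = ln n / ln 26. The ratio is (ln n / ln 4) · (ln 26 / ln n) = ln 26 / ln 4, a constant independent of n. So the limit is ln 26 / ln 4 = log_4(26).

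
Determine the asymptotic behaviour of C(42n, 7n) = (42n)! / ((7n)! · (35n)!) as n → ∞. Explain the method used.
C(42n, 7n) ~ (46656/3125)^(7n) · sqrt(3/(5π·7n))

Write N = 7n. Apply Stirling to each factorial:
  (6N)! ~ sqrt(2π·6N) · (6N/e)^(6N),
  N! ~ sqrt(2π N) · (N/e)^N,
  (5N)! ~ sqrt(2π·5N) · (5N/e)^(5N).
The exponential factors combine to (6N)^(6N) / (N^N · (5N)^(5N)) = 6^(6N)/5^(5N) = (6^6/5^5)^N = (46656/3125)^N.
The square-root prefactors combine to sqrt(2π·6N) / (sqrt(2π N)·sqrt(2π·5N)) = sqrt(6 / (2π·5·N)) = sqrt(3/(5π·7n)).
Substituting N = 7n: C(42n, 7n) ~ (46656/3125)^(7n) · sqrt(3/(5π·7n)).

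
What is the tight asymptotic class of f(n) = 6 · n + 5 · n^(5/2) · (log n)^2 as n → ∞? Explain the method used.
f(n) ∈ Θ(n^(5/2) · (log n)^2)

Compare the terms by growth order. For large n, n^a · (log n)^b dominates n^a' · (log n)^b' iff a > a', or (a = a' and b > b'). Ranking the 2 terms shows the dominant one is 5 · n^(5/2) · (log n)^2. Hence f(n) ∈ Θ(n^(5/2) · (log n)^2).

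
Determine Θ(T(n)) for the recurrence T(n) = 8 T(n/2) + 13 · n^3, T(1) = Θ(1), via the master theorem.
T(n) = Θ(n^3 log n)

log_2 8 = 3, and f(n) = 13 · n^3 = Θ(n^(log_2 8)). This is Case 2 of the master theorem: T(n) = Θ(f(n) · log n) = Θ(n^3 log n).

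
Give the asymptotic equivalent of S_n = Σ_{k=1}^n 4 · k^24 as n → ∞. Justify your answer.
S_n ~ 4 · n^25 / 25

By integral comparison (Euler-Maclaurin), Σ_{k=1}^n 4 · k^24 = 4 · ∫_0^n x^24 dx + O(n^24) = 4 · n^25/25 + O(n^24). (Equivalently, Faulhaber's formula gives the same leading term.)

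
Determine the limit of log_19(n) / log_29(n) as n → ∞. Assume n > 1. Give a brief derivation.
lim = ln(29) / ln(19) = log_19(29)

Change of base: log_19(n) = ln n / ln 19 and log_29(n) = ln n / ln 29. The ratio is (ln n / ln 19) · (ln 29 / ln n) = ln 29 / ln 19, a constant independent of n. So the limit is ln 29 / ln 19 = log_19(29).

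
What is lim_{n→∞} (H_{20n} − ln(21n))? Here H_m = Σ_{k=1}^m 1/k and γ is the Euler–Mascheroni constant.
lim = ln(20/21) + γ

By Euler-Maclaurin, H_m = ln m + γ + O(1/m). So
  H_{20n} − ln(21n) = ln(20n) + γ − ln(21n) + O(1/n)
                       = ln(20/21) + γ + O(1/n).
Hence the limit is ln(20/21) + γ.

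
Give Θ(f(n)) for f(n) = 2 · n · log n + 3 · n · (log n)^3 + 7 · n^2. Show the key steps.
f(n) ∈ Θ(n^2)

Compare the terms by growth order. For large n, n^a · (log n)^b dominates n^a' · (log n)^b' iff a > a', or (a = a' and b > b'). Ranking the 3 terms shows the dominant one is 7 · n^2. Hence f(n) ∈ Θ(n^2).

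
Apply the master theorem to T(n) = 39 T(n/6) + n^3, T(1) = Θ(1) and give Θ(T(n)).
T(n) = Θ(n^3)

log_6 39 ≈ 2.045. f(n) = n^3 dominates n^(log_6 39) since 3 > 2.045, and the regularity condition a·f(n/b) = 39·(n/6)^3 = (39/216)·n^3 ≤ c·f(n) holds with c = 39/216 ≈ 0.181 < 1. So this is Case 3: T(n) = Θ(f(n)) = Θ(n^3).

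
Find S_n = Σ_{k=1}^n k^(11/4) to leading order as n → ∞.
S_n ~ (4/15) · n^(15/4)

Integral comparison: Σ_{k=1}^n k^(11/4) = ∫_0^n x^(11/4) dx + O(n^(11/4)). The integral is n^(1 + 11/4) / (1 + 11/4) = n^((11+4)/4) / ((11+4)/4) = (4/15) · n^(15/4).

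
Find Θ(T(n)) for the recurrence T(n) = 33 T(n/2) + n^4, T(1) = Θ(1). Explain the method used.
T(n) = Θ(n^(log_2 33))

Master theorem: compare f(n) = n^4 to n^(log_2 33) where log_2 33 ≈ 5.044. Since 4 < log_2 33, we have f(n) = O(n^(log_2 33 − ε)) for some ε > 0 — Case 1. Hence T(n) = Θ(n^(log_2 33)).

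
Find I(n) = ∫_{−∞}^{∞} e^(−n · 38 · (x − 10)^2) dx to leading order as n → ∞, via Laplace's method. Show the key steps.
I(n) = sqrt(π/(38n))

Here φ(x) = 38 · (x − 10)^2 has its unique minimum at x* = 10 with φ(x*) = 0 and φ''(x*) = 76. Laplace's method gives
  I(n) ~ e^(−n φ(x*)) · sqrt(2π / (n · φ''(x*))) = sqrt(2π / (76n)) = sqrt(π/(38n)).
This is exact: substituting u = (x − 10)·sqrt(38n) gives I(n) = (1/sqrt(38n)) ∫_{−∞}^{∞} e^(−u^2) du = sqrt(π/(38n)).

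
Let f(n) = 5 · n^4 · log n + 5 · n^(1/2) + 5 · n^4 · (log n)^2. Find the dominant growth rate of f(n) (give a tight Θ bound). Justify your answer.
f(n) ∈ Θ(n^4 · (log n)^2)

Compare the terms by growth order. For large n, n^a · (log n)^b dominates n^a' · (log n)^b' iff a > a', or (a = a' and b > b'). Ranking the 3 terms shows the dominant one is 5 · n^4 · (log n)^2. Hence f(n) ∈ Θ(n^4 · (log n)^2).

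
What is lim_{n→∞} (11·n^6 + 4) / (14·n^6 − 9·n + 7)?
lim = 11/14

For large n the leading n^6 terms dominate both numerator and denominator. Dividing top and bottom by n^6, every other term tends to 0, leaving 11/14.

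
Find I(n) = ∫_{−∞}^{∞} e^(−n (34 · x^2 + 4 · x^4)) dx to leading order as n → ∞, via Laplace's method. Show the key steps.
I(n) ~ sqrt(π/(34n))

φ(x) = 34 · x^2 + 4 · x^4 has its unique global minimum at x* = 0 (since φ'(x) = 68x + 16x^3 = 0 only at x = 0 for real x with both coefficients positive, and φ → ∞ as |x| → ∞). At x* = 0, φ(0) = 0 and φ''(0) = 68. Laplace's method then gives
  I(n) ~ sqrt(2π / (n · φ''(0))) · e^(−n φ(0)) = sqrt(2π / (68n)) = sqrt(π/(34n)).
The 4 · x^4 term contributes only at subleading order (an O(1/n) relative correction).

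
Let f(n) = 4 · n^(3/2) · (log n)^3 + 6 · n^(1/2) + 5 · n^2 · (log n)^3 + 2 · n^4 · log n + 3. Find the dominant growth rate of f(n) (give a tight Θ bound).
f(n) ∈ Θ(n^4 · log n)

Compare the terms by growth order. For large n, n^a · (log n)^b dominates n^a' · (log n)^b' iff a > a', or (a = a' and b > b'). Ranking the 5 terms shows the dominant one is 2 · n^4 · log n. Hence f(n) ∈ Θ(n^4 · log n).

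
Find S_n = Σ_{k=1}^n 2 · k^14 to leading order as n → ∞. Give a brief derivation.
S_n ~ 2 · n^15 / 15

By integral comparison (Euler-Maclaurin), Σ_{k=1}^n 2 · k^14 = 2 · ∫_0^n x^14 dx + O(n^14) = 2 · n^15/15 + O(n^14). (Equivalently, Faulhaber's formula gives the same leading term.)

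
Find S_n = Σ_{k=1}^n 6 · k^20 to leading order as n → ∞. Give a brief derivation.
S_n ~ 2 · n^21 / 7

By integral comparison (Euler-Maclaurin), Σ_{k=1}^n 6 · k^20 = 6 · ∫_0^n x^20 dx + O(n^20) = 6 · n^21/21 = 2 · n^21 / 7 + O(n^20). (Equivalently, Faulhaber's formula gives the same leading term.)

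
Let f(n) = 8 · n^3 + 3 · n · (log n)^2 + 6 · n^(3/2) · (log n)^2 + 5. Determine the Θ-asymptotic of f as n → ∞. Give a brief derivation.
f(n) ∈ Θ(n^3)

Compare the terms by growth order. For large n, n^a · (log n)^b dominates n^a' · (log n)^b' iff a > a', or (a = a' and b > b'). Ranking the 4 terms shows the dominant one is 8 · n^3. Hence f(n) ∈ Θ(n^3).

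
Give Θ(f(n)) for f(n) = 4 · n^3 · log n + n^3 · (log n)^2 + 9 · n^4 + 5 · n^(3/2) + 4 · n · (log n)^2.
f(n) ∈ Θ(n^4)

Compare the terms by growth order. For large n, n^a · (log n)^b dominates n^a' · (log n)^b' iff a > a', or (a = a' and b > b'). Ranking the 5 terms shows the dominant one is 9 · n^4. Hence f(n) ∈ Θ(n^4).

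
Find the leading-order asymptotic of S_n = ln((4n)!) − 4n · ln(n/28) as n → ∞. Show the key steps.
S_n ~ 4n · (ln 112 − 1) + O(ln n)

Stirling: ln((4n)!) = 4n ln(4n) − 4n + O(ln n).
  S_n = 4n ln(4n) − 4n − 4n ln(n/28) + O(ln n)
      = 4n ln(4n) − 4n ln n + 4n ln 28 − 4n + O(ln n)
      = 4n ln 4 + 4n ln 28 − 4n + O(ln n)
      = 4n (ln 112 − 1) + O(ln n).
Numerically ln(112) − 1 ≈ 3.7185.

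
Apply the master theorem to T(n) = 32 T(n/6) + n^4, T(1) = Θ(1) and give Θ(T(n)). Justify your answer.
T(n) = Θ(n^4)

log_6 32 ≈ 1.934. f(n) = n^4 dominates n^(log_6 32) since 4 > 1.934, and the regularity condition a·f(n/b) = 32·(n/6)^4 = (32/1296)·n^4 ≤ c·f(n) holds with c = 32/1296 ≈ 0.0247 < 1. So this is Case 3: T(n) = Θ(f(n)) = Θ(n^4).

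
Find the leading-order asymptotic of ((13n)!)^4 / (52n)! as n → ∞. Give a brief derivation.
((13n)!)^4/(52n)! ~ ((2π·13n)^(3/2) / 2) · 4^(−4·13n)  →  0

Write N = 13n. Stirling: N! ~ sqrt(2π N)(N/e)^N and (4N)! ~ sqrt(2π·4N)·(4N/e)^(4N).
  (N!)^4/(4N)! ~ (2π N)^(4/2) (N/e)^(4N) / [sqrt(2π·4N) (4N/e)^(4N)]
     = (2π N)^(4/2) / sqrt(2π·4N) · (N/(4N))^(4N)
     = (2π N)^((4−1)/2) / 2 · 4^(−4N).
Since 4^4 > 1, the factor 4^(−4N) decays exponentially, so the ratio → 0. Substituting N = 13n gives the stated form.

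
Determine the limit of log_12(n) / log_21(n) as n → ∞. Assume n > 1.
lim = ln(21) / ln(12) = log_12(21)

Change of base: log_12(n) = ln n / ln 12 and log_21(n) = ln n / ln 21. The ratio is (ln n / ln 12) · (ln 21 / ln n) = ln 21 / ln 12, a constant independent of n. So the limit is ln 21 / ln 12 = log_12(21).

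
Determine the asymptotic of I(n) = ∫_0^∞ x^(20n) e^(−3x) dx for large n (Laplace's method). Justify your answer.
I(n) ~ (sqrt(2π·20n) / 3) · (20n/(3e))^(20n)

Write the integrand as exp(20n ln x − 3x) and set f(x) = 20n ln x − 3x. Then f'(x) = 20n/x − 3 = 0 at x* = 20n/3, and f''(x*) = −20n/x*^2 = −3^2/(20n). Laplace's method (interior maximum) gives
  I(n) ~ e^(f(x*)) · sqrt(2π / |f''(x*)|)
        = exp(20n ln(20n/3) − 20n) · sqrt(2π · 20n / 3^2)
        = (20n/3)^(20n) e^(−20n) · sqrt(2π·20n) / 3
        = (sqrt(2π·20n) / 3) · (20n/(3e))^(20n).
This matches Γ(20n+1)/3^(20n+1) with Stirling applied to Γ.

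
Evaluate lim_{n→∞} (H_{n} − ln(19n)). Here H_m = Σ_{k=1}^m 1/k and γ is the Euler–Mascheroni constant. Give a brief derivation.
lim = −ln 19 + γ

By Euler-Maclaurin, H_m = ln m + γ + O(1/m). So
  H_{n} − ln(19n) = ln(n) + γ − ln(19n) + O(1/n)
                       = ln(1/19) + γ + O(1/n).
Hence the limit is ln(1/19) + γ.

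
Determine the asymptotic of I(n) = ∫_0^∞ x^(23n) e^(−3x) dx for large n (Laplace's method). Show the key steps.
I(n) ~ (sqrt(2π·23n) / 3) · (23n/(3e))^(23n)

Write the integrand as exp(23n ln x − 3x) and set f(x) = 23n ln x − 3x. Then f'(x) = 23n/x − 3 = 0 at x* = 23n/3, and f''(x*) = −23n/x*^2 = −3^2/(23n). Laplace's method (interior maximum) gives
  I(n) ~ e^(f(x*)) · sqrt(2π / |f''(x*)|)
        = exp(23n ln(23n/3) − 23n) · sqrt(2π · 23n / 3^2)
        = (23n/3)^(23n) e^(−23n) · sqrt(2π·23n) / 3
        = (sqrt(2π·23n) / 3) · (23n/(3e))^(23n).
This matches Γ(23n+1)/3^(23n+1) with Stirling applied to Γ.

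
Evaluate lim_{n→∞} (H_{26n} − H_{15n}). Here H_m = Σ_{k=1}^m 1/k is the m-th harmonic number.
lim = ln(26/15)

Euler-Maclaurin gives H_m = ln m + γ + 1/(2m) + O(1/m^2). The γ and O(1/m) terms cancel in the difference:
  H_{26n} − H_{15n} = ln(26n) − ln(15n) + O(1/n) = ln(26/15) + O(1/n).
Hence the limit is ln(26/15).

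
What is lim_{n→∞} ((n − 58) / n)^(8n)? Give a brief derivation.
lim = e^(−464)

Rewrite as (1 − 58/n)^(8n). By the standard limit (1 + x/n)^n → e^x, we have (1 − 58/n)^n → e^(−58), and raising to the 8th power gives e^(−464).
More precisely, ln[(1 − 58/n)^(8n)] = 8n · ln(1 − 58/n) = 8n · (-58/n + O(1/n^2)) = -464 + O(1/n) → -464.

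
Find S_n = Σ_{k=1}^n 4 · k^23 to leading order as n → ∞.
S_n ~ n^24 / 6

By integral comparison (Euler-Maclaurin), Σ_{k=1}^n 4 · k^23 = 4 · ∫_0^n x^23 dx + O(n^23) = 4 · n^24/24 = n^24 / 6 + O(n^23). (Equivalently, Faulhaber's formula gives the same leading term.)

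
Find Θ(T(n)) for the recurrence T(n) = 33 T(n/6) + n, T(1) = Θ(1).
T(n) = Θ(n^(log_6 33))

Master theorem: compare f(n) = n to n^(log_6 33) where log_6 33 ≈ 1.951. Since 1 < log_6 33, we have f(n) = O(n^(log_6 33 − ε)) for some ε > 0 — Case 1. Hence T(n) = Θ(n^(log_6 33)).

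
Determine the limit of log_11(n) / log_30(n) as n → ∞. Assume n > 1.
lim = ln(30) / ln(11) = log_11(30)

Change of base: log_11(n) = ln n / ln 11 and log_30(n) = ln n / ln 30. The ratio is (ln n / ln 11) · (ln 30 / ln n) = ln 30 / ln 11, a constant independent of n. So the limit is ln 30 / ln 11 = log_11(30).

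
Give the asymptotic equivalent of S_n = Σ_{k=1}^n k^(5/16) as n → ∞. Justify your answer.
S_n ~ (16/21) · n^(21/16)

Integral comparison: Σ_{k=1}^n k^(5/16) = ∫_0^n x^(5/16) dx + O(n^(5/16)). The integral is n^(1 + 5/16) / (1 + 5/16) = n^((5+16)/16) / ((5+16)/16) = (16/21) · n^(21/16).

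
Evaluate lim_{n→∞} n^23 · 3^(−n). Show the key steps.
lim = 0

Exponentials with base > 1 dominate every fixed polynomial: for any fixed c, n^c / 3^n → 0 as n → ∞ (e.g. by the ratio test, or by writing 3^n = e^(n ln 3) and noting e^(n ln 3) / n^c → ∞). Hence n^23 · 3^(−n) = n^23 / 3^n → 0.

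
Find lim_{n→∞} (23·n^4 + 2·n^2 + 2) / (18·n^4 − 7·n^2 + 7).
lim = 23/18

For large n the leading n^4 terms dominate both numerator and denominator. Dividing top and bottom by n^4, every other term tends to 0, leaving 23/18.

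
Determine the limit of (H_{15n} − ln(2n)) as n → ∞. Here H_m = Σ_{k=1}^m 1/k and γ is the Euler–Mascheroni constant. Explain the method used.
lim = ln(15/2) + γ

By Euler-Maclaurin, H_m = ln m + γ + O(1/m). So
  H_{15n} − ln(2n) = ln(15n) + γ − ln(2n) + O(1/n)
                       = ln(15/2) + γ + O(1/n).
Hence the limit is ln(15/2) + γ.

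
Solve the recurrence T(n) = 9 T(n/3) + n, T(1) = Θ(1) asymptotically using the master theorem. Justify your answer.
T(n) = Θ(n^2)

Master theorem: compare f(n) = n to n^(log_3 9) where log_3 9 = 2. Since 1 < log_3 9, we have f(n) = O(n^(log_3 9 − ε)) for some ε > 0 — Case 1. Hence T(n) = Θ(n^(log_3 9)) = Θ(n^2).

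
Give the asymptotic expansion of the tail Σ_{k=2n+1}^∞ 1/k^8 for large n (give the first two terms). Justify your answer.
Σ_{k>2n} 1/k^8 = 1/(7 · (2n)^7) − 1/(2 · (2n)^8) + O(1/(2n)^9)

Compare to the integral: ∫_{2n}^∞ x^(−8) dx = [−x^(−7)/7]_{2n}^∞ = 1/((8−1)·(2n)^7). The Euler-Maclaurin correction adds −f(2n)/2 = −1/(2·(2n)^8). Euler-Maclaurin then gives
  Σ_{k>2n} 1/k^8 = ∫_{2n}^∞ dx/x^8 − 1/(2·(2n)^8) + O(1/(2n)^9).
(Equivalently this is ζ(8) − Σ_{k≤2n} 1/k^8.)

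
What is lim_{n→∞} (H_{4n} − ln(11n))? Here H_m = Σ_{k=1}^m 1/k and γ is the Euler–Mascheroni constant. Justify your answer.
lim = ln(4/11) + γ

By Euler-Maclaurin, H_m = ln m + γ + O(1/m). So
  H_{4n} − ln(11n) = ln(4n) + γ − ln(11n) + O(1/n)
                       = ln(4/11) + γ + O(1/n).
Hence the limit is ln(4/11) + γ.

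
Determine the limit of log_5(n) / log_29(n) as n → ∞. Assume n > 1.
lim = ln(29) / ln(5) = log_5(29)

Change of base: log_5(n) = ln n / ln 5 and log_29(n) = ln n / ln 29. The ratio is (ln n / ln 5) · (ln 29 / ln n) = ln 29 / ln 5, a constant independent of n. So the limit is ln 29 / ln 5 = log_5(29).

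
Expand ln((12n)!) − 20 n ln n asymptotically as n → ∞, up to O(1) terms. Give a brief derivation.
ln((12n)!) − 20 n ln n = −8 n ln n + 12(ln 12 − 1) n + (1/2) ln(2π·12n) + O(1/n)

Stirling: ln((12n)!) = 12n ln(12n) − 12n + (1/2) ln(2π·12n) + O(1/n).
Expand 12n ln(12n) = 12n (ln n + ln 12) = 12n ln n + 12n ln 12.
Subtract 20n ln n: leading term is (12 − 20) n ln n = −8 n ln n. The next term is 12n ln 12 − 12n = 12(ln 12 − 1) n. Then the (1/2) ln(2π·12n) correction.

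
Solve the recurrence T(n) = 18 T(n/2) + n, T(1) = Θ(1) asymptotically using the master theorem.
T(n) = Θ(n^(log_2 18))

Master theorem: compare f(n) = n to n^(log_2 18) where log_2 18 ≈ 4.170. Since 1 < log_2 18, we have f(n) = O(n^(log_2 18 − ε)) for some ε > 0 — Case 1. Hence T(n) = Θ(n^(log_2 18)).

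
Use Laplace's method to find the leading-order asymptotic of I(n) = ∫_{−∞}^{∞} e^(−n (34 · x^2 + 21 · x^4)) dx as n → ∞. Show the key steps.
I(n) ~ sqrt(π/(34n))

φ(x) = 34 · x^2 + 21 · x^4 has its unique global minimum at x* = 0 (since φ'(x) = 68x + 84x^3 = 0 only at x = 0 for real x with both coefficients positive, and φ → ∞ as |x| → ∞). At x* = 0, φ(0) = 0 and φ''(0) = 68. Laplace's method then gives
  I(n) ~ sqrt(2π / (n · φ''(0))) · e^(−n φ(0)) = sqrt(2π / (68n)) = sqrt(π/(34n)).
The 21 · x^4 term contributes only at subleading order (an O(1/n) relative correction).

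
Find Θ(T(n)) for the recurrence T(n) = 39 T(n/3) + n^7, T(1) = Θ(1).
T(n) = Θ(n^7)

log_3 39 ≈ 3.335. f(n) = n^7 dominates n^(log_3 39) since 7 > 3.335, and the regularity condition a·f(n/b) = 39·(n/3)^7 = (39/2187)·n^7 ≤ c·f(n) holds with c = 39/2187 ≈ 0.0178 < 1. So this is Case 3: T(n) = Θ(f(n)) = Θ(n^7).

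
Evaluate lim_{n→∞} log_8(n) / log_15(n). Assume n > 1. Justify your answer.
lim = ln(15) / ln(8) = log_8(15)

Change of base: log_8(n) = ln n / ln 8 and log_15(n) = ln n / ln 15. The ratio is (ln n / ln 8) · (ln 15 / ln n) = ln 15 / ln 8, a constant independent of n. So the limit is ln 15 / ln 8 = log_8(15).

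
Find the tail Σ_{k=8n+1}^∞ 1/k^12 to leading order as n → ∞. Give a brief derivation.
Σ_{k>8n} 1/k^12 ~ 1/(11 · (8n)^11)

Compare to the integral: ∫_{8n}^∞ x^(−12) dx = [−x^(−11)/11]_{8n}^∞ = 1/((12−1)·(8n)^11). Euler-Maclaurin then gives
  Σ_{k>8n} 1/k^12 = ∫_{8n}^∞ dx/x^12 − 1/(2·(8n)^12) + O(1/(8n)^13).
(Equivalently this is ζ(12) − Σ_{k≤8n} 1/k^12.)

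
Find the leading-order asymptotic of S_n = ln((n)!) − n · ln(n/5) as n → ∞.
S_n ~ n · (ln 5 − 1) + O(ln n)

Stirling: ln((n)!) = n ln(n) − n + O(ln n).
  S_n = n ln(n) − n − n ln(n/5) + O(ln n)
      = n ln(n) − n ln n + n ln 5 − n + O(ln n)
      = n ln 5 − n + O(ln n)
      = n (ln 5 − 1) + O(ln n).
Numerically ln(5) − 1 ≈ 0.6094.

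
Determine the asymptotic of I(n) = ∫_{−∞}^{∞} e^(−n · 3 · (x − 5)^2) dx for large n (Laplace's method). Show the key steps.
I(n) = sqrt(π/(3n))

Here φ(x) = 3 · (x − 5)^2 has its unique minimum at x* = 5 with φ(x*) = 0 and φ''(x*) = 6. Laplace's method gives
  I(n) ~ e^(−n φ(x*)) · sqrt(2π / (n · φ''(x*))) = sqrt(2π / (6n)) = sqrt(π/(3n)).
This is exact: substituting u = (x − 5)·sqrt(3n) gives I(n) = (1/sqrt(3n)) ∫_{−∞}^{∞} e^(−u^2) du = sqrt(π/(3n)).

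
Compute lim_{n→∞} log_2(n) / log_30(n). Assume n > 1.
lim = ln(30) / ln(2) = log_2(30)

Change of base: log_2(n) = ln n / ln 2 and log_30(n) = ln n / ln 30. The ratio is (ln n / ln 2) · (ln 30 / ln n) = ln 30 / ln 2, a constant independent of n. So the limit is ln 30 / ln 2 = log_2(30).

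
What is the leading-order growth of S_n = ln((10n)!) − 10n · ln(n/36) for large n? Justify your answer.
S_n ~ 10n · (ln 360 − 1) + O(ln n)

Stirling: ln((10n)!) = 10n ln(10n) − 10n + O(ln n).
  S_n = 10n ln(10n) − 10n − 10n ln(n/36) + O(ln n)
      = 10n ln(10n) − 10n ln n + 10n ln 36 − 10n + O(ln n)
      = 10n ln 10 + 10n ln 36 − 10n + O(ln n)
      = 10n (ln 360 − 1) + O(ln n).
Numerically ln(360) − 1 ≈ 4.8861.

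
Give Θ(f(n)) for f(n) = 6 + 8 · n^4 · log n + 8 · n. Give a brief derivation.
f(n) ∈ Θ(n^4 · log n)

Compare the terms by growth order. For large n, n^a · (log n)^b dominates n^a' · (log n)^b' iff a > a', or (a = a' and b > b'). Ranking the 3 terms shows the dominant one is 8 · n^4 · log n. Hence f(n) ∈ Θ(n^4 · log n).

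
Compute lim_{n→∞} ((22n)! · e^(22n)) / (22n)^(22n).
lim = ∞

Stirling: (22n)! ~ sqrt(2π·22n) · (22n/e)^(22n). Hence
  (22n)! · e^(22n) / (22n)^(22n) ~ sqrt(2π·22n) = sqrt(2π·22) · sqrt(n) → ∞.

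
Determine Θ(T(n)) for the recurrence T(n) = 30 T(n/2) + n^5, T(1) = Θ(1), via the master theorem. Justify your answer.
T(n) = Θ(n^5)

log_2 30 ≈ 4.907. f(n) = n^5 dominates n^(log_2 30) since 5 > 4.907, and the regularity condition a·f(n/b) = 30·(n/2)^5 = (30/32)·n^5 ≤ c·f(n) holds with c = 30/32 ≈ 0.938 < 1. So this is Case 3: T(n) = Θ(f(n)) = Θ(n^5).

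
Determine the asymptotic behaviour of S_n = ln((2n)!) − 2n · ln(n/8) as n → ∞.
S_n ~ 2n · (ln 16 − 1) + O(ln n)

Stirling: ln((2n)!) = 2n ln(2n) − 2n + O(ln n).
  S_n = 2n ln(2n) − 2n − 2n ln(n/8) + O(ln n)
      = 2n ln(2n) − 2n ln n + 2n ln 8 − 2n + O(ln n)
      = 2n ln 2 + 2n ln 8 − 2n + O(ln n)
      = 2n (ln 16 − 1) + O(ln n).
Numerically ln(16) − 1 ≈ 1.7726.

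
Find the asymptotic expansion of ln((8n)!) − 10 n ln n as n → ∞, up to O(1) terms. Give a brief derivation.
ln((8n)!) − 10 n ln n = −2 n ln n + 8(ln 8 − 1) n + (1/2) ln(2π·8n) + O(1/n)

Stirling: ln((8n)!) = 8n ln(8n) − 8n + (1/2) ln(2π·8n) + O(1/n).
Expand 8n ln(8n) = 8n (ln n + ln 8) = 8n ln n + 8n ln 8.
Subtract 10n ln n: leading term is (8 − 10) n ln n = −2 n ln n. The next term is 8n ln 8 − 8n = 8(ln 8 − 1) n. Then the (1/2) ln(2π·8n) correction.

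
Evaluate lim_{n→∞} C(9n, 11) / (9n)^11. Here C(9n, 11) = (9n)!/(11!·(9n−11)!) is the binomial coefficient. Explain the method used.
lim = 1/11! = 1/39916800

With N = 9n → ∞: C(N, 11) / N^11 = [N(N−1)…(N−10)] / (11! · N^11) = (1/11!) · 1 · (1 − 1/(9n)) · … · (1 − 10/(9n)). Each factor → 1 as N → ∞, so the limit is 1/11! = 1/39916800.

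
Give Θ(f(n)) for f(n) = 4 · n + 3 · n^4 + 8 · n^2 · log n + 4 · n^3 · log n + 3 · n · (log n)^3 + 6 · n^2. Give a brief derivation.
f(n) ∈ Θ(n^4)

Compare the terms by growth order. For large n, n^a · (log n)^b dominates n^a' · (log n)^b' iff a > a', or (a = a' and b > b'). Ranking the 6 terms shows the dominant one is 3 · n^4. Hence f(n) ∈ Θ(n^4).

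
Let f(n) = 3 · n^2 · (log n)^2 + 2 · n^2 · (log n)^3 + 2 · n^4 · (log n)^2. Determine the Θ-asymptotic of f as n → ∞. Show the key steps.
f(n) ∈ Θ(n^4 · (log n)^2)

Compare the terms by growth order. For large n, n^a · (log n)^b dominates n^a' · (log n)^b' iff a > a', or (a = a' and b > b'). Ranking the 3 terms shows the dominant one is 2 · n^4 · (log n)^2. Hence f(n) ∈ Θ(n^4 · (log n)^2).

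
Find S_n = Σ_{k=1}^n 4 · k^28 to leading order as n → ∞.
S_n ~ 4 · n^29 / 29

By integral comparison (Euler-Maclaurin), Σ_{k=1}^n 4 · k^28 = 4 · ∫_0^n x^28 dx + O(n^28) = 4 · n^29/29 + O(n^28). (Equivalently, Faulhaber's formula gives the same leading term.)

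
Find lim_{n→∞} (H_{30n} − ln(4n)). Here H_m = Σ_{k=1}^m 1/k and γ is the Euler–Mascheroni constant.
lim = ln(15/2) + γ

By Euler-Maclaurin, H_m = ln m + γ + O(1/m). So
  H_{30n} − ln(4n) = ln(30n) + γ − ln(4n) + O(1/n)
                       = ln(30/4) + γ + O(1/n).
Hence the limit is ln(30/4) + γ (= ln(15/2)).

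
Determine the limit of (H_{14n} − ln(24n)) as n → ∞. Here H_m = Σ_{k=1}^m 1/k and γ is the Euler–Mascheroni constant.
lim = ln(7/12) + γ

By Euler-Maclaurin, H_m = ln m + γ + O(1/m). So
  H_{14n} − ln(24n) = ln(14n) + γ − ln(24n) + O(1/n)
                       = ln(14/24) + γ + O(1/n).
Hence the limit is ln(14/24) + γ (= ln(7/12)).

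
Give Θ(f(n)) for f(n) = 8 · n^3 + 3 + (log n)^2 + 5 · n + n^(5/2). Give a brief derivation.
f(n) ∈ Θ(n^3)

Compare the terms by growth order. For large n, n^a · (log n)^b dominates n^a' · (log n)^b' iff a > a', or (a = a' and b > b'). Ranking the 5 terms shows the dominant one is 8 · n^3. Hence f(n) ∈ Θ(n^3).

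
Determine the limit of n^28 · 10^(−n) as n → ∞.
lim = 0

Exponentials with base > 1 dominate every fixed polynomial: for any fixed c, n^c / 10^n → 0 as n → ∞ (e.g. by the ratio test, or by writing 10^n = e^(n ln 10) and noting e^(n ln 10) / n^c → ∞). Hence n^28 · 10^(−n) = n^28 / 10^n → 0.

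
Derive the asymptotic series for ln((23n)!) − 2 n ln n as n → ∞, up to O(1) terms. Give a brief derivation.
ln((23n)!) − 2 n ln n = 21 n ln n + 23(ln 23 − 1) n + (1/2) ln(2π·23n) + O(1/n)

Stirling: ln((23n)!) = 23n ln(23n) − 23n + (1/2) ln(2π·23n) + O(1/n).
Expand 23n ln(23n) = 23n (ln n + ln 23) = 23n ln n + 23n ln 23.
Subtract 2n ln n: leading term is (23 − 2) n ln n = 21 n ln n. The next term is 23n ln 23 − 23n = 23(ln 23 − 1) n. Then the (1/2) ln(2π·23n) correction.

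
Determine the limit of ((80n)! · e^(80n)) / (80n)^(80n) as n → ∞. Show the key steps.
lim = ∞

Stirling: (80n)! ~ sqrt(2π·80n) · (80n/e)^(80n). Hence
  (80n)! · e^(80n) / (80n)^(80n) ~ sqrt(2π·80n) = sqrt(2π·80) · sqrt(n) → ∞.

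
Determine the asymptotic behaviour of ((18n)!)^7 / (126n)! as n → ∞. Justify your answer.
((18n)!)^7/(126n)! ~ ((2π·18n)^(6/2) / sqrt(7)) · 7^(−7·18n)  →  0

Write N = 18n. Stirling: N! ~ sqrt(2π N)(N/e)^N and (7N)! ~ sqrt(2π·7N)·(7N/e)^(7N).
  (N!)^7/(7N)! ~ (2π N)^(7/2) (N/e)^(7N) / [sqrt(2π·7N) (7N/e)^(7N)]
     = (2π N)^(7/2) / sqrt(2π·7N) · (N/(7N))^(7N)
     = (2π N)^((7−1)/2) / sqrt(7) · 7^(−7N).
Since 7^7 > 1, the factor 7^(−7N) decays exponentially, so the ratio → 0. Substituting N = 18n gives the stated form.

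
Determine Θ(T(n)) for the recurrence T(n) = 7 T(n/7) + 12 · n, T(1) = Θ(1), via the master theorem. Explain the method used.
T(n) = Θ(n log n)

log_7 7 = 1, and f(n) = 12 · n = Θ(n^(log_7 7)). This is Case 2 of the master theorem: T(n) = Θ(f(n) · log n) = Θ(n log n).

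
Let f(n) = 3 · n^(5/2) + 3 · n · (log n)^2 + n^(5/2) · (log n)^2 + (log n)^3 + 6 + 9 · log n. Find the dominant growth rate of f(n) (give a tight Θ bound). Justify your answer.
f(n) ∈ Θ(n^(5/2) · (log n)^2)

Compare the terms by growth order. For large n, n^a · (log n)^b dominates n^a' · (log n)^b' iff a > a', or (a = a' and b > b'). Ranking the 6 terms shows the dominant one is n^(5/2) · (log n)^2. Hence f(n) ∈ Θ(n^(5/2) · (log n)^2).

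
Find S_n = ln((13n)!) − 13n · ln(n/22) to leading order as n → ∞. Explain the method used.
S_n ~ 13n · (ln 286 − 1) + O(ln n)

Stirling: ln((13n)!) = 13n ln(13n) − 13n + O(ln n).
  S_n = 13n ln(13n) − 13n − 13n ln(n/22) + O(ln n)
      = 13n ln(13n) − 13n ln n + 13n ln 22 − 13n + O(ln n)
      = 13n ln 13 + 13n ln 22 − 13n + O(ln n)
      = 13n (ln 286 − 1) + O(ln n).
Numerically ln(286) − 1 ≈ 4.6560.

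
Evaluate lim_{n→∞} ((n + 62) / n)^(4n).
lim = e^248

Rewrite as (1 + 62/n)^(4n). By the standard limit (1 + x/n)^n → e^x, we have (1 + 62/n)^n → e^62, and raising to the 4th power gives e^248.
More precisely, ln[(1 + 62/n)^(4n)] = 4n · ln(1 + 62/n) = 4n · (62/n + O(1/n^2)) = 248 + O(1/n) → 248.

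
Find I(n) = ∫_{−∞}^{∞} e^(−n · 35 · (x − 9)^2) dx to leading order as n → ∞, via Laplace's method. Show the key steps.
I(n) = sqrt(π/(35n))

Here φ(x) = 35 · (x − 9)^2 has its unique minimum at x* = 9 with φ(x*) = 0 and φ''(x*) = 70. Laplace's method gives
  I(n) ~ e^(−n φ(x*)) · sqrt(2π / (n · φ''(x*))) = sqrt(2π / (70n)) = sqrt(π/(35n)).
This is exact: substituting u = (x − 9)·sqrt(35n) gives I(n) = (1/sqrt(35n)) ∫_{−∞}^{∞} e^(−u^2) du = sqrt(π/(35n)).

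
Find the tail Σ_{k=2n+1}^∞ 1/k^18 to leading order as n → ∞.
Σ_{k>2n} 1/k^18 ~ 1/(17 · (2n)^17)

Compare to the integral: ∫_{2n}^∞ x^(−18) dx = [−x^(−17)/17]_{2n}^∞ = 1/((18−1)·(2n)^17). Euler-Maclaurin then gives
  Σ_{k>2n} 1/k^18 = ∫_{2n}^∞ dx/x^18 − 1/(2·(2n)^18) + O(1/(2n)^19).
(Equivalently this is ζ(18) − Σ_{k≤2n} 1/k^18.)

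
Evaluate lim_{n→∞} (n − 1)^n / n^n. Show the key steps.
lim = e^(−1)

Rewrite as (1 − 1/n)^(n). By the standard limit (1 + x/n)^n → e^x, we have (1 − 1/n)^n → e^(−1), and raising to the 1st power gives e^(−1).
More precisely, ln[(1 − 1/n)^(n)] = n · ln(1 − 1/n) = n · (-1/n + O(1/n^2)) = -1 + O(1/n) → -1.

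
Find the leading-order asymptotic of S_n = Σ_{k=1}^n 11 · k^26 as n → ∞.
S_n ~ 11 · n^27 / 27

By integral comparison (Euler-Maclaurin), Σ_{k=1}^n 11 · k^26 = 11 · ∫_0^n x^26 dx + O(n^26) = 11 · n^27/27 + O(n^26). (Equivalently, Faulhaber's formula gives the same leading term.)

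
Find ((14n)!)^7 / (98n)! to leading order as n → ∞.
((14n)!)^7/(98n)! ~ ((2π·14n)^(6/2) / sqrt(7)) · 7^(−7·14n)  →  0

Write N = 14n. Stirling: N! ~ sqrt(2π N)(N/e)^N and (7N)! ~ sqrt(2π·7N)·(7N/e)^(7N).
  (N!)^7/(7N)! ~ (2π N)^(7/2) (N/e)^(7N) / [sqrt(2π·7N) (7N/e)^(7N)]
     = (2π N)^(7/2) / sqrt(2π·7N) · (N/(7N))^(7N)
     = (2π N)^((7−1)/2) / sqrt(7) · 7^(−7N).
Since 7^7 > 1, the factor 7^(−7N) decays exponentially, so the ratio → 0. Substituting N = 14n gives the stated form.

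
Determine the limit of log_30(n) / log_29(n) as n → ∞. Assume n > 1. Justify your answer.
lim = ln(29) / ln(30) = log_30(29)

Change of base: log_30(n) = ln n / ln 30 and log_29(n) = ln n / ln 29. The ratio is (ln n / ln 30) · (ln 29 / ln n) = ln 29 / ln 30, a constant independent of n. So the limit is ln 29 / ln 30 = log_30(29).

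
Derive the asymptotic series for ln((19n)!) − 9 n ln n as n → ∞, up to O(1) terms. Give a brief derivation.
ln((19n)!) − 9 n ln n = 10 n ln n + 19(ln 19 − 1) n + (1/2) ln(2π·19n) + O(1/n)

Stirling: ln((19n)!) = 19n ln(19n) − 19n + (1/2) ln(2π·19n) + O(1/n).
Expand 19n ln(19n) = 19n (ln n + ln 19) = 19n ln n + 19n ln 19.
Subtract 9n ln n: leading term is (19 − 9) n ln n = 10 n ln n. The next term is 19n ln 19 − 19n = 19(ln 19 − 1) n. Then the (1/2) ln(2π·19n) correction.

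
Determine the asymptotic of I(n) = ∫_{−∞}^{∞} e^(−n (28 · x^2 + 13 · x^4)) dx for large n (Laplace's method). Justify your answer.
I(n) ~ sqrt(π/(28n))

φ(x) = 28 · x^2 + 13 · x^4 has its unique global minimum at x* = 0 (since φ'(x) = 56x + 52x^3 = 0 only at x = 0 for real x with both coefficients positive, and φ → ∞ as |x| → ∞). At x* = 0, φ(0) = 0 and φ''(0) = 56. Laplace's method then gives
  I(n) ~ sqrt(2π / (n · φ''(0))) · e^(−n φ(0)) = sqrt(2π / (56n)) = sqrt(π/(28n)).
The 13 · x^4 term contributes only at subleading order (an O(1/n) relative correction).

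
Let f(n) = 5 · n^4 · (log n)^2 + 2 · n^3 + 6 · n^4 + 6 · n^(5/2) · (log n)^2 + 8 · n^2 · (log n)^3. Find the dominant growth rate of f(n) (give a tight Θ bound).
f(n) ∈ Θ(n^4 · (log n)^2)

Compare the terms by growth order. For large n, n^a · (log n)^b dominates n^a' · (log n)^b' iff a > a', or (a = a' and b > b'). Ranking the 5 terms shows the dominant one is 5 · n^4 · (log n)^2. Hence f(n) ∈ Θ(n^4 · (log n)^2).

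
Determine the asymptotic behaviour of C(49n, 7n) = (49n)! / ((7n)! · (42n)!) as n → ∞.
C(49n, 7n) ~ (823543/46656)^(7n) · sqrt(7/(12π·7n))

Write N = 7n. Apply Stirling to each factorial:
  (7N)! ~ sqrt(2π·7N) · (7N/e)^(7N),
  N! ~ sqrt(2π N) · (N/e)^N,
  (6N)! ~ sqrt(2π·6N) · (6N/e)^(6N).
The exponential factors combine to (7N)^(7N) / (N^N · (6N)^(6N)) = 7^(7N)/6^(6N) = (7^7/6^6)^N = (823543/46656)^N.
The square-root prefactors combine to sqrt(2π·7N) / (sqrt(2π N)·sqrt(2π·6N)) = sqrt(7 / (2π·6·N)) = sqrt(7/(12π·7n)).
Substituting N = 7n: C(49n, 7n) ~ (823543/46656)^(7n) · sqrt(7/(12π·7n)).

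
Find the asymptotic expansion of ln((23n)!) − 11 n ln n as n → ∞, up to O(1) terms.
ln((23n)!) − 11 n ln n = 12 n ln n + 23(ln 23 − 1) n + (1/2) ln(2π·23n) + O(1/n)

Stirling: ln((23n)!) = 23n ln(23n) − 23n + (1/2) ln(2π·23n) + O(1/n).
Expand 23n ln(23n) = 23n (ln n + ln 23) = 23n ln n + 23n ln 23.
Subtract 11n ln n: leading term is (23 − 11) n ln n = 12 n ln n. The next term is 23n ln 23 − 23n = 23(ln 23 − 1) n. Then the (1/2) ln(2π·23n) correction.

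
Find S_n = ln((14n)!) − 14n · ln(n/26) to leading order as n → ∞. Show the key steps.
S_n ~ 14n · (ln 364 − 1) + O(ln n)

Stirling: ln((14n)!) = 14n ln(14n) − 14n + O(ln n).
  S_n = 14n ln(14n) − 14n − 14n ln(n/26) + O(ln n)
      = 14n ln(14n) − 14n ln n + 14n ln 26 − 14n + O(ln n)
      = 14n ln 14 + 14n ln 26 − 14n + O(ln n)
      = 14n (ln 364 − 1) + O(ln n).
Numerically ln(364) − 1 ≈ 4.8972.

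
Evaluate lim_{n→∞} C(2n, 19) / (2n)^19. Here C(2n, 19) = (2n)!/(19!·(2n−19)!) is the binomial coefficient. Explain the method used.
lim = 1/19! = 1/121645100408832000

With N = 2n → ∞: C(N, 19) / N^19 = [N(N−1)…(N−18)] / (19! · N^19) = (1/19!) · 1 · (1 − 1/(2n)) · … · (1 − 18/(2n)). Each factor → 1 as N → ∞, so the limit is 1/19! = 1/121645100408832000.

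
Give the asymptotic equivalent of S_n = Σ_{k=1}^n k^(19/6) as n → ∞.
S_n ~ (6/25) · n^(25/6)

Integral comparison: Σ_{k=1}^n k^(19/6) = ∫_0^n x^(19/6) dx + O(n^(19/6)). The integral is n^(1 + 19/6) / (1 + 19/6) = n^((19+6)/6) / ((19+6)/6) = (6/25) · n^(25/6).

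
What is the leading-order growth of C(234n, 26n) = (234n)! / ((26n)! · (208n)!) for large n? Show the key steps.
C(234n, 26n) ~ (387420489/16777216)^(26n) · sqrt(9/(16π·26n))

Write N = 26n. Apply Stirling to each factorial:
  (9N)! ~ sqrt(2π·9N) · (9N/e)^(9N),
  N! ~ sqrt(2π N) · (N/e)^N,
  (8N)! ~ sqrt(2π·8N) · (8N/e)^(8N).
The exponential factors combine to (9N)^(9N) / (N^N · (8N)^(8N)) = 9^(9N)/8^(8N) = (9^9/8^8)^N = (387420489/16777216)^N.
The square-root prefactors combine to sqrt(2π·9N) / (sqrt(2π N)·sqrt(2π·8N)) = sqrt(9 / (2π·8·N)) = sqrt(9/(16π·26n)).
Substituting N = 26n: C(234n, 26n) ~ (387420489/16777216)^(26n) · sqrt(9/(16π·26n)).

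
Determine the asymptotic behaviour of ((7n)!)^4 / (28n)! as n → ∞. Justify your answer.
((7n)!)^4/(28n)! ~ ((2π·7n)^(3/2) / 2) · 4^(−4·7n)  →  0

Write N = 7n. Stirling: N! ~ sqrt(2π N)(N/e)^N and (4N)! ~ sqrt(2π·4N)·(4N/e)^(4N).
  (N!)^4/(4N)! ~ (2π N)^(4/2) (N/e)^(4N) / [sqrt(2π·4N) (4N/e)^(4N)]
     = (2π N)^(4/2) / sqrt(2π·4N) · (N/(4N))^(4N)
     = (2π N)^((4−1)/2) / 2 · 4^(−4N).
Since 4^4 > 1, the factor 4^(−4N) decays exponentially, so the ratio → 0. Substituting N = 7n gives the stated form.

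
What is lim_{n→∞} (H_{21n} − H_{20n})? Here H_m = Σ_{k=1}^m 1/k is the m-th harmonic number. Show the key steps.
lim = ln(21/20)

Euler-Maclaurin gives H_m = ln m + γ + 1/(2m) + O(1/m^2). The γ and O(1/m) terms cancel in the difference:
  H_{21n} − H_{20n} = ln(21n) − ln(20n) + O(1/n) = ln(21/20) + O(1/n).
Hence the limit is ln(21/20).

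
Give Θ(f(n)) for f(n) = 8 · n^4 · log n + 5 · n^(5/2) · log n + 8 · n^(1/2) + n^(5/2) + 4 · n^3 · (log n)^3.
f(n) ∈ Θ(n^4 · log n)

Compare the terms by growth order. For large n, n^a · (log n)^b dominates n^a' · (log n)^b' iff a > a', or (a = a' and b > b'). Ranking the 5 terms shows the dominant one is 8 · n^4 · log n. Hence f(n) ∈ Θ(n^4 · log n).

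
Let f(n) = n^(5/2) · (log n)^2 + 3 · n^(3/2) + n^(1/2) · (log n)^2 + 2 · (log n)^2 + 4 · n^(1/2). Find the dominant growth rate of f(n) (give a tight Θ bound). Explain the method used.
f(n) ∈ Θ(n^(5/2) · (log n)^2)

Compare the terms by growth order. For large n, n^a · (log n)^b dominates n^a' · (log n)^b' iff a > a', or (a = a' and b > b'). Ranking the 5 terms shows the dominant one is n^(5/2) · (log n)^2. Hence f(n) ∈ Θ(n^(5/2) · (log n)^2).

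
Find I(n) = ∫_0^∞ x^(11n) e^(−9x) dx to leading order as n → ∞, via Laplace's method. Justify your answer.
I(n) ~ (sqrt(2π·11n) / 9) · (11n/(9e))^(11n)

Write the integrand as exp(11n ln x − 9x) and set f(x) = 11n ln x − 9x. Then f'(x) = 11n/x − 9 = 0 at x* = 11n/9, and f''(x*) = −11n/x*^2 = −9^2/(11n). Laplace's method (interior maximum) gives
  I(n) ~ e^(f(x*)) · sqrt(2π / |f''(x*)|)
        = exp(11n ln(11n/9) − 11n) · sqrt(2π · 11n / 9^2)
        = (11n/9)^(11n) e^(−11n) · sqrt(2π·11n) / 9
        = (sqrt(2π·11n) / 9) · (11n/(9e))^(11n).
This matches Γ(11n+1)/9^(11n+1) with Stirling applied to Γ.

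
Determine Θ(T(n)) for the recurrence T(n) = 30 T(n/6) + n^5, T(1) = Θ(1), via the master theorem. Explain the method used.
T(n) = Θ(n^5)

log_6 30 ≈ 1.898. f(n) = n^5 dominates n^(log_6 30) since 5 > 1.898, and the regularity condition a·f(n/b) = 30·(n/6)^5 = (30/7776)·n^5 ≤ c·f(n) holds with c = 30/7776 ≈ 0.00386 < 1. So this is Case 3: T(n) = Θ(f(n)) = Θ(n^5).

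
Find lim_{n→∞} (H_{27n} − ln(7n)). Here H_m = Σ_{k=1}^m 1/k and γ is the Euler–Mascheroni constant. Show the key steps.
lim = ln(27/7) + γ

By Euler-Maclaurin, H_m = ln m + γ + O(1/m). So
  H_{27n} − ln(7n) = ln(27n) + γ − ln(7n) + O(1/n)
                       = ln(27/7) + γ + O(1/n).
Hence the limit is ln(27/7) + γ.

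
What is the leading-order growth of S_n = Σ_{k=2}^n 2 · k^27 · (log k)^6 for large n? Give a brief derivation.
S_n ~ n^28 · (log n)^6 / 14

By integral comparison, S_n = ∫_1^n 2 · x^27 · (log x)^6 dx + O(n^27 · (log n)^6). For the integral, the leading term of ∫_1^n x^27 (log x)^6 dx is n^28/28 · (log n)^6 (by repeated integration by parts; each step lowers the log-exponent and produces a relatively O(1/log n) correction). Hence S_n ~ n^28 · (log n)^6 / 14.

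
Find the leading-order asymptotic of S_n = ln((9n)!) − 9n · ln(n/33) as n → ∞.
S_n ~ 9n · (ln 297 − 1) + O(ln n)

Stirling: ln((9n)!) = 9n ln(9n) − 9n + O(ln n).
  S_n = 9n ln(9n) − 9n − 9n ln(n/33) + O(ln n)
      = 9n ln(9n) − 9n ln n + 9n ln 33 − 9n + O(ln n)
      = 9n ln 9 + 9n ln 33 − 9n + O(ln n)
      = 9n (ln 297 − 1) + O(ln n).
Numerically ln(297) − 1 ≈ 4.6937.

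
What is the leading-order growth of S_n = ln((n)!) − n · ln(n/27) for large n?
S_n ~ n · (ln 27 − 1) + O(ln n)

Stirling: ln((n)!) = n ln(n) − n + O(ln n).
  S_n = n ln(n) − n − n ln(n/27) + O(ln n)
      = n ln(n) − n ln n + n ln 27 − n + O(ln n)
      = n ln 27 − n + O(ln n)
      = n (ln 27 − 1) + O(ln n).
Numerically ln(27) − 1 ≈ 2.2958.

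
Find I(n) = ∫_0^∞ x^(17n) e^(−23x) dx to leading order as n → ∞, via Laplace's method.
I(n) ~ (sqrt(2π·17n) / 23) · (17n/(23e))^(17n)

Write the integrand as exp(17n ln x − 23x) and set f(x) = 17n ln x − 23x. Then f'(x) = 17n/x − 23 = 0 at x* = 17n/23, and f''(x*) = −17n/x*^2 = −23^2/(17n). Laplace's method (interior maximum) gives
  I(n) ~ e^(f(x*)) · sqrt(2π / |f''(x*)|)
        = exp(17n ln(17n/23) − 17n) · sqrt(2π · 17n / 23^2)
        = (17n/23)^(17n) e^(−17n) · sqrt(2π·17n) / 23
        = (sqrt(2π·17n) / 23) · (17n/(23e))^(17n).
This matches Γ(17n+1)/23^(17n+1) with Stirling applied to Γ.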